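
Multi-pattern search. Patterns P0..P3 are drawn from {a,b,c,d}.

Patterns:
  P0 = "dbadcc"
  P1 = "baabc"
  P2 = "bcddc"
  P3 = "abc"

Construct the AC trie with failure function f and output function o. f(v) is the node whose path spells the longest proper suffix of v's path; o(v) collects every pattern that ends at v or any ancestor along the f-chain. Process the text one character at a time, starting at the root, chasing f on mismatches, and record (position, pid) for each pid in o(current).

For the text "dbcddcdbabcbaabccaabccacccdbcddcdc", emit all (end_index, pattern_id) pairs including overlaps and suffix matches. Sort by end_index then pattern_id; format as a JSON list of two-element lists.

Build:
Trie nodes:
  n0 'ε': a→16 b→7 d→1
  n1 'd': b→2
  n2 'db': a→3
  n3 'dba': d→4
  n4 'dbad': c→5
  n5 'dbadc': c→6
  n6 'dbadcc': ·  ←P0
  n7 'b': a→8 c→12
  n8 'ba': a→9
  n9 'baa': b→10
  n10 'baab': c→11
  n11 'baabc': ·  ←P1
  n12 'bc': d→13
  n13 'bcd': d→14
  n14 'bcdd': c→15
  n15 'bcddc': ·  ←P2
  n16 'a': b→17
  n17 'ab': c→18
  n18 'abc': ·  ←P3

BFS fail/out derivation:
  n1('d'): parent n0 fail=0; on 'd' 0 → fail=0;  out ∅∪∅=∅
  n7('b'): parent n0 fail=0; on 'b' 0 → fail=0;  out ∅∪∅=∅
  n16('a'): parent n0 fail=0; on 'a' 0 → fail=0;  out ∅∪∅=∅
  n2('db'): parent n1 fail=0; on 'b' 0 → fail=7;  out ∅∪∅=∅
  n8('ba'): parent n7 fail=0; on 'a' 0 → fail=16;  out ∅∪∅=∅
  n12('bc'): parent n7 fail=0; on 'c' 0 → fail=0;  out ∅∪∅=∅
  n17('ab'): parent n16 fail=0; on 'b' 0 → fail=7;  out ∅∪∅=∅
  n3('dba'): parent n2 fail=7; on 'a' 7 → fail=8;  out ∅∪∅=∅
  n9('baa'): parent n8 fail=16; on 'a' 16→0 → fail=16;  out ∅∪∅=∅
  n13('bcd'): parent n12 fail=0; on 'd' 0 → fail=1;  out ∅∪∅=∅
  n18('abc'): parent n17 fail=7; on 'c' 7 → fail=12;  out {3}∪∅={3}
  n4('dbad'): parent n3 fail=8; on 'd' 8→16→0 → fail=1;  out ∅∪∅=∅
  n10('baab'): parent n9 fail=16; on 'b' 16 → fail=17;  out ∅∪∅=∅
  n14('bcdd'): parent n13 fail=1; on 'd' 1→0 → fail=1;  out ∅∪∅=∅
  n5('dbadc'): parent n4 fail=1; on 'c' 1→0 → fail=0;  out ∅∪∅=∅
  n11('baabc'): parent n10 fail=17; on 'c' 17 → fail=18;  out {1}∪{3}={1,3}
  n15('bcddc'): parent n14 fail=1; on 'c' 1→0 → fail=0;  out {2}∪∅={2}
  n6('dbadcc'): parent n5 fail=0; on 'c' 0 → fail=0;  out {0}∪∅={0}

Run:
i=0 'd': node 0→1
i=1 'b': node 1→2
i=2 'c': node 2→12 (fail-walked)
i=3 'd': node 12→13
i=4 'd': node 13→14
i=5 'c': node 14→15  ** P2@[1:5]
i=6 'd': node 15→1 (fail-walked)
i=7 'b': node 1→2
i=8 'a': node 2→3
i=9 'b': node 3→17 (fail-walked)
i=10 'c': node 17→18  ** P3@[8:10]
i=11 'b': node 18→7 (fail-walked)
i=12 'a': node 7→8
i=13 'a': node 8→9
i=14 'b': node 9→10
i=15 'c': node 10→11  ** P1@[11:15],P3@[13:15]
i=16 'c': node 11→0 (fail-walked)
i=17 'a': node 0→16
i=18 'a': node 16→16 (fail-walked)
i=19 'b': node 16→17
i=20 'c': node 17→18  ** P3@[18:20]
i=21 'c': node 18→0 (fail-walked)
i=22 'a': node 0→16
i=23 'c': node 16→0 (fail-walked)
i=24 'c': node 0→0
i=25 'c': node 0→0
i=26 'd': node 0→1
i=27 'b': node 1→2
i=28 'c': node 2→12 (fail-walked)
i=29 'd': node 12→13
i=30 'd': node 13→14
i=31 'c': node 14→15  ** P2@[27:31]
i=32 'd': node 15→1 (fail-walked)
i=33 'c': node 1→0 (fail-walked)

All matches (sorted): [[5,2],[10,3],[15,1],[15,3],[20,3],[31,2]]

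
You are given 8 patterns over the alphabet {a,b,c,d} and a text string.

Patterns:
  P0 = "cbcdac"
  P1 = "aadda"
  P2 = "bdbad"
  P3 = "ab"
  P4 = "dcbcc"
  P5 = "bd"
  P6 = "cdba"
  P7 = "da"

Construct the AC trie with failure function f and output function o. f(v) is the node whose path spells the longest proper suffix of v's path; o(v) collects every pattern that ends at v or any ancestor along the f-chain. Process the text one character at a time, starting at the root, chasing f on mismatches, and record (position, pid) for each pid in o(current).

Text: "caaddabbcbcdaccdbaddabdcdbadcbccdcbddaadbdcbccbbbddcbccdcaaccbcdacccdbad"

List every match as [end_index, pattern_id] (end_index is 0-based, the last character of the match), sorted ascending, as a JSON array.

Construct AC machine:
Trie nodes:
  n0 'ε': a→7 b→12 c→1 d→18
  n1 'c': b→2 d→23
  n2 'cb': c→3
  n3 'cbc': d→4
  n4 'cbcd': a→5
  n5 'cbcda': c→6
  n6 'cbcdac': ·  ←P0
  n7 'a': a→8 b→17
  n8 'aa': d→9
  n9 'aad': d→10
  n10 'aadd': a→11
  n11 'aadda': ·  ←P1
  n12 'b': d→13
  n13 'bd': b→14  ←P5
  n14 'bdb': a→15
  n15 'bdba': d→16
  n16 'bdbad': ·  ←P2
  n17 'ab': ·  ←P3
  n18 'd': a→26 c→19
  n19 'dc': b→20
  n20 'dcb': c→21
  n21 'dcbc': c→22
  n22 'dcbcc': ·  ←P4
  n23 'cd': b→24
  n24 'cdb': a→25
  n25 'cdba': ·  ←P6
  n26 'da': ·  ←P7

BFS fail/out derivation:
  n1('c'): parent n0 fail=0; on 'c' 0 → fail=0;  out ∅∪∅=∅
  n7('a'): parent n0 fail=0; on 'a' 0 → fail=0;  out ∅∪∅=∅
  n12('b'): parent n0 fail=0; on 'b' 0 → fail=0;  out ∅∪∅=∅
  n18('d'): parent n0 fail=0; on 'd' 0 → fail=0;  out ∅∪∅=∅
  n2('cb'): parent n1 fail=0; on 'b' 0 → fail=12;  out ∅∪∅=∅
  n8('aa'): parent n7 fail=0; on 'a' 0 → fail=7;  out ∅∪∅=∅
  n13('bd'): parent n12 fail=0; on 'd' 0 → fail=18;  out {5}∪∅={5}
  n17('ab'): parent n7 fail=0; on 'b' 0 → fail=12;  out {3}∪∅={3}
  n19('dc'): parent n18 fail=0; on 'c' 0 → fail=1;  out ∅∪∅=∅
  n23('cd'): parent n1 fail=0; on 'd' 0 → fail=18;  out ∅∪∅=∅
  n26('da'): parent n18 fail=0; on 'a' 0 → fail=7;  out {7}∪∅={7}
  n3('cbc'): parent n2 fail=12; on 'c' 12→0 → fail=1;  out ∅∪∅=∅
  n9('aad'): parent n8 fail=7; on 'd' 7→0 → fail=18;  out ∅∪∅=∅
  n14('bdb'): parent n13 fail=18; on 'b' 18→0 → fail=12;  out ∅∪∅=∅
  n20('dcb'): parent n19 fail=1; on 'b' 1 → fail=2;  out ∅∪∅=∅
  n24('cdb'): parent n23 fail=18; on 'b' 18→0 → fail=12;  out ∅∪∅=∅
  n4('cbcd'): parent n3 fail=1; on 'd' 1 → fail=23;  out ∅∪∅=∅
  n10('aadd'): parent n9 fail=18; on 'd' 18→0 → fail=18;  out ∅∪∅=∅
  n15('bdba'): parent n14 fail=12; on 'a' 12→0 → fail=7;  out ∅∪∅=∅
  n21('dcbc'): parent n20 fail=2; on 'c' 2 → fail=3;  out ∅∪∅=∅
  n25('cdba'): parent n24 fail=12; on 'a' 12→0 → fail=7;  out {6}∪∅={6}
  n5('cbcda'): parent n4 fail=23; on 'a' 23→18 → fail=26;  out ∅∪{7}={7}
  n11('aadda'): parent n10 fail=18; on 'a' 18 → fail=26;  out {1}∪{7}={1,7}
  n16('bdbad'): parent n15 fail=7; on 'd' 7→0 → fail=18;  out {2}∪∅={2}
  n22('dcbcc'): parent n21 fail=3; on 'c' 3→1→0 → fail=1;  out {4}∪∅={4}
  n6('cbcdac'): parent n5 fail=26; on 'c' 26→7→0 → fail=1;  out {0}∪∅={0}

Scan:
i=0 'c': node 0→1
i=1 'a': node 1→7 (via fail)
i=2 'a': node 7→8
i=3 'd': node 8→9
i=4 'd': node 9→10
i=5 'a': node 10→11  ** P1@[1:5],P7@[4:5]
i=6 'b': node 11→17 (via fail)  ** P3@[5:6]
i=7 'b': node 17→12 (via fail)
i=8 'c': node 12→1 (via fail)
i=9 'b': node 1→2
i=10 'c': node 2→3
i=11 'd': node 3→4
i=12 'a': node 4→5  ** P7@[11:12]
i=13 'c': node 5→6  ** P0@[8:13]
i=14 'c': node 6→1 (via fail)
i=15 'd': node 1→23
i=16 'b': node 23→24
i=17 'a': node 24→25  ** P6@[14:17]
i=18 'd': node 25→18 (via fail)
i=19 'd': node 18→18 (via fail)
i=20 'a': node 18→26  ** P7@[19:20]
i=21 'b': node 26→17 (via fail)  ** P3@[20:21]
i=22 'd': node 17→13 (via fail)  ** P5@[21:22]
i=23 'c': node 13→19 (via fail)
i=24 'd': node 19→23 (via fail)
i=25 'b': node 23→24
i=26 'a': node 24→25  ** P6@[23:26]
i=27 'd': node 25→18 (via fail)
i=28 'c': node 18→19
i=29 'b': node 19→20
i=30 'c': node 20→21
i=31 'c': node 21→22  ** P4@[27:31]
i=32 'd': node 22→23 (via fail)
i=33 'c': node 23→19 (via fail)
i=34 'b': node 19→20
i=35 'd': node 20→13 (via fail)  ** P5@[34:35]
i=36 'd': node 13→18 (via fail)
i=37 'a': node 18→26  ** P7@[36:37]
i=38 'a': node 26→8 (via fail)
i=39 'd': node 8→9
i=40 'b': node 9→12 (via fail)
i=41 'd': node 12→13  ** P5@[40:41]
i=42 'c': node 13→19 (via fail)
i=43 'b': node 19→20
i=44 'c': node 20→21
i=45 'c': node 21→22  ** P4@[41:45]
i=46 'b': node 22→2 (via fail)
i=47 'b': node 2→12 (via fail)
i=48 'b': node 12→12 (via fail)
i=49 'd': node 12→13  ** P5@[48:49]
i=50 'd': node 13→18 (via fail)
i=51 'c': node 18→19
i=52 'b': node 19→20
i=53 'c': node 20→21
i=54 'c': node 21→22  ** P4@[50:54]
i=55 'd': node 22→23 (via fail)
i=56 'c': node 23→19 (via fail)
i=57 'a': node 19→7 (via fail)
i=58 'a': node 7→8
i=59 'c': node 8→1 (via fail)
i=60 'c': node 1→1 (via fail)
i=61 'b': node 1→2
i=62 'c': node 2→3
i=63 'd': node 3→4
i=64 'a': node 4→5  ** P7@[63:64]
i=65 'c': node 5→6  ** P0@[60:65]
i=66 'c': node 6→1 (via fail)
i=67 'c': node 1→1 (via fail)
i=68 'd': node 1→23
i=69 'b': node 23→24
i=70 'a': node 24→25  ** P6@[67:70]
i=71 'd': node 25→18 (via fail)

Matches: [[5,1],[5,7],[6,3],[12,7],[13,0],[17,6],[20,7],[21,3],[22,5],[26,6],[31,4],[35,5],[37,7],[41,5],[45,4],[49,5],[54,4],[64,7],[65,0],[70,6]]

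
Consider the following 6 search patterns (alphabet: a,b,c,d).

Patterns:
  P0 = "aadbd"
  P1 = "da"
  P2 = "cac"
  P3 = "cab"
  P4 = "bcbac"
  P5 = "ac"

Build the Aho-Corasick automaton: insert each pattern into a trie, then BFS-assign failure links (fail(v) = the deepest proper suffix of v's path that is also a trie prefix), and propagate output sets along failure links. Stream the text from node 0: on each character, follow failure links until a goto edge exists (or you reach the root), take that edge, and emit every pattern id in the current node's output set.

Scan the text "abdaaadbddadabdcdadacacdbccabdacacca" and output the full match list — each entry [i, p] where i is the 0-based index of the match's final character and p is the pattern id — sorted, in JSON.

Build:
Trie (insert patterns):
  0='ε' goto a→1 b→12 c→8 d→6
  1='a' goto a→2 c→17
  2='aa' goto d→3
  3='aad' goto b→4
  4='aadb' goto d→5
  5='aadbd' goto ·  [P0 ends]
  6='d' goto a→7
  7='da' goto ·  [P1 ends]
  8='c' goto a→9
  9='ca' goto b→11 c→10
  10='cac' goto ·  [P2 ends]
  11='cab' goto ·  [P3 ends]
  12='b' goto c→13
  13='bc' goto b→14
  14='bcb' goto a→15
  15='bcba' goto c→16
  16='bcbac' goto ·  [P4 ends]
  17='ac' goto ·  [P5 ends]

Failure links (BFS by depth):
  fail(1) 'a': from fail(0)=0 chase 'a': 0 ⇒ 0;  out=∅∪out(0)=∅
  fail(6) 'd': from fail(0)=0 chase 'd': 0 ⇒ 0;  out=∅∪out(0)=∅
  fail(8) 'c': from fail(0)=0 chase 'c': 0 ⇒ 0;  out=∅∪out(0)=∅
  fail(12) 'b': from fail(0)=0 chase 'b': 0 ⇒ 0;  out=∅∪out(0)=∅
  fail(2) 'aa': from fail(1)=0 chase 'a': 0 ⇒ 1;  out=∅∪out(1)=∅
  fail(7) 'da': from fail(6)=0 chase 'a': 0 ⇒ 1;  out={1}∪out(1)={1}
  fail(9) 'ca': from fail(8)=0 chase 'a': 0 ⇒ 1;  out=∅∪out(1)=∅
  fail(13) 'bc': from fail(12)=0 chase 'c': 0 ⇒ 8;  out=∅∪out(8)=∅
  fail(17) 'ac': from fail(1)=0 chase 'c': 0 ⇒ 8;  out={5}∪out(8)={5}
  fail(3) 'aad': from fail(2)=1 chase 'd': 1→0 ⇒ 6;  out=∅∪out(6)=∅
  fail(10) 'cac': from fail(9)=1 chase 'c': 1 ⇒ 17;  out={2}∪out(17)={2,5}
  fail(11) 'cab': from fail(9)=1 chase 'b': 1→0 ⇒ 12;  out={3}∪out(12)={3}
  fail(14) 'bcb': from fail(13)=8 chase 'b': 8→0 ⇒ 12;  out=∅∪out(12)=∅
  fail(4) 'aadb': from fail(3)=6 chase 'b': 6→0 ⇒ 12;  out=∅∪out(12)=∅
  fail(15) 'bcba': from fail(14)=12 chase 'a': 12→0 ⇒ 1;  out=∅∪out(1)=∅
  fail(5) 'aadbd': from fail(4)=12 chase 'd': 12→0 ⇒ 6;  out={0}∪out(6)={0}
  fail(16) 'bcbac': from fail(15)=1 chase 'c': 1 ⇒ 17;  out={4}∪out(17)={4,5}

Scan:
[0] read 'a'  n0⇒n1
[1] read 'b'  n1⇒n12 (fail-walked)
[2] read 'd'  n12⇒n6 (fail-walked)
[3] read 'a'  n6⇒n7  ** P1@[2:3]
[4] read 'a'  n7⇒n2 (fail-walked)
[5] read 'a'  n2⇒n2 (fail-walked)
[6] read 'd'  n2⇒n3
[7] read 'b'  n3⇒n4
[8] read 'd'  n4⇒n5  ** P0@[4:8]
[9] read 'd'  n5⇒n6 (fail-walked)
[10] read 'a'  n6⇒n7  ** P1@[9:10]
[11] read 'd'  n7⇒n6 (fail-walked)
[12] read 'a'  n6⇒n7  ** P1@[11:12]
[13] read 'b'  n7⇒n12 (fail-walked)
[14] read 'd'  n12⇒n6 (fail-walked)
[15] read 'c'  n6⇒n8 (fail-walked)
[16] read 'd'  n8⇒n6 (fail-walked)
[17] read 'a'  n6⇒n7  ** P1@[16:17]
[18] read 'd'  n7⇒n6 (fail-walked)
[19] read 'a'  n6⇒n7  ** P1@[18:19]
[20] read 'c'  n7⇒n17 (fail-walked)  ** P5@[19:20]
[21] read 'a'  n17⇒n9 (fail-walked)
[22] read 'c'  n9⇒n10  ** P2@[20:22],P5@[21:22]
[23] read 'd'  n10⇒n6 (fail-walked)
[24] read 'b'  n6⇒n12 (fail-walked)
[25] read 'c'  n12⇒n13
[26] read 'c'  n13⇒n8 (fail-walked)
[27] read 'a'  n8⇒n9
[28] read 'b'  n9⇒n11  ** P3@[26:28]
[29] read 'd'  n11⇒n6 (fail-walked)
[30] read 'a'  n6⇒n7  ** P1@[29:30]
[31] read 'c'  n7⇒n17 (fail-walked)  ** P5@[30:31]
[32] read 'a'  n17⇒n9 (fail-walked)
[33] read 'c'  n9⇒n10  ** P2@[31:33],P5@[32:33]
[34] read 'c'  n10⇒n8 (fail-walked)
[35] read 'a'  n8⇒n9

All matches (sorted): [[3,1],[8,0],[10,1],[12,1],[17,1],[19,1],[20,5],[22,2],[22,5],[28,3],[30,1],[31,5],[33,2],[33,5]]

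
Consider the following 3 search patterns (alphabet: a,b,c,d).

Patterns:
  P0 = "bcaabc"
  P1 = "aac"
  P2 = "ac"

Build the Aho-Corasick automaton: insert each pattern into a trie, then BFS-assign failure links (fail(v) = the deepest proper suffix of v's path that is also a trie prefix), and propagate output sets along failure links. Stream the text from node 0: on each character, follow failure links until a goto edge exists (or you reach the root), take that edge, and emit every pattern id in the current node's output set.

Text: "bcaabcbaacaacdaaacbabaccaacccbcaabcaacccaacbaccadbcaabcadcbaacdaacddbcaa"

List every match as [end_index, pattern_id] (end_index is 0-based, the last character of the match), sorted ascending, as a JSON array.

Build automaton:
Trie (insert patterns):
  n0 'ε': a→7 b→1
  n1 'b': c→2
  n2 'bc': a→3
  n3 'bca': a→4
  n4 'bcaa': b→5
  n5 'bcaab': c→6
  n6 'bcaabc': ·  ←P0
  n7 'a': a→8 c→10
  n8 'aa': c→9
  n9 'aac': ·  ←P1
  n10 'ac': ·  ←P2

Failure links (BFS by depth):
  n1('b'): parent n0 fail=0; on 'b' 0 → fail=0;  out ∅∪∅=∅
  n7('a'): parent n0 fail=0; on 'a' 0 → fail=0;  out ∅∪∅=∅
  n2('bc'): parent n1 fail=0; on 'c' 0 → fail=0;  out ∅∪∅=∅
  n8('aa'): parent n7 fail=0; on 'a' 0 → fail=7;  out ∅∪∅=∅
  n10('ac'): parent n7 fail=0; on 'c' 0 → fail=0;  out {2}∪∅={2}
  n3('bca'): parent n2 fail=0; on 'a' 0 → fail=7;  out ∅∪∅=∅
  n9('aac'): parent n8 fail=7; on 'c' 7 → fail=10;  out {1}∪{2}={1,2}
  n4('bcaa'): parent n3 fail=7; on 'a' 7 → fail=8;  out ∅∪∅=∅
  n5('bcaab'): parent n4 fail=8; on 'b' 8→7→0 → fail=1;  out ∅∪∅=∅
  n6('bcaabc'): parent n5 fail=1; on 'c' 1 → fail=2;  out {0}∪∅={0}

Run:
pos 0 'b': at 1
pos 1 'c': at 2
pos 2 'a': at 3
pos 3 'a': at 4
pos 4 'b': at 5
pos 5 'c': at 6  → match P0@[0:5]
pos 6 'b': at 1 (fail-walked)
pos 7 'a': at 7 (fail-walked)
pos 8 'a': at 8
pos 9 'c': at 9  → match P1@[7:9],P2@[8:9]
pos 10 'a': at 7 (fail-walked)
pos 11 'a': at 8
pos 12 'c': at 9  → match P1@[10:12],P2@[11:12]
pos 13 'd': at 0 (fail-walked)
pos 14 'a': at 7
pos 15 'a': at 8
pos 16 'a': at 8 (fail-walked)
pos 17 'c': at 9  → match P1@[15:17],P2@[16:17]
pos 18 'b': at 1 (fail-walked)
pos 19 'a': at 7 (fail-walked)
pos 20 'b': at 1 (fail-walked)
pos 21 'a': at 7 (fail-walked)
pos 22 'c': at 10  → match P2@[21:22]
pos 23 'c': at 0 (fail-walked)
pos 24 'a': at 7
pos 25 'a': at 8
pos 26 'c': at 9  → match P1@[24:26],P2@[25:26]
pos 27 'c': at 0 (fail-walked)
pos 28 'c': at 0
pos 29 'b': at 1
pos 30 'c': at 2
pos 31 'a': at 3
pos 32 'a': at 4
pos 33 'b': at 5
pos 34 'c': at 6  → match P0@[29:34]
pos 35 'a': at 3 (fail-walked)
pos 36 'a': at 4
pos 37 'c': at 9 (fail-walked)  → match P1@[35:37],P2@[36:37]
pos 38 'c': at 0 (fail-walked)
pos 39 'c': at 0
pos 40 'a': at 7
pos 41 'a': at 8
pos 42 'c': at 9  → match P1@[40:42],P2@[41:42]
pos 43 'b': at 1 (fail-walked)
pos 44 'a': at 7 (fail-walked)
pos 45 'c': at 10  → match P2@[44:45]
pos 46 'c': at 0 (fail-walked)
pos 47 'a': at 7
pos 48 'd': at 0 (fail-walked)
pos 49 'b': at 1
pos 50 'c': at 2
pos 51 'a': at 3
pos 52 'a': at 4
pos 53 'b': at 5
pos 54 'c': at 6  → match P0@[49:54]
pos 55 'a': at 3 (fail-walked)
pos 56 'd': at 0 (fail-walked)
pos 57 'c': at 0
pos 58 'b': at 1
pos 59 'a': at 7 (fail-walked)
pos 60 'a': at 8
pos 61 'c': at 9  → match P1@[59:61],P2@[60:61]
pos 62 'd': at 0 (fail-walked)
pos 63 'a': at 7
pos 64 'a': at 8
pos 65 'c': at 9  → match P1@[63:65],P2@[64:65]
pos 66 'd': at 0 (fail-walked)
pos 67 'd': at 0
pos 68 'b': at 1
pos 69 'c': at 2
pos 70 'a': at 3
pos 71 'a': at 4

Result: [[5,0],[9,1],[9,2],[12,1],[12,2],[17,1],[17,2],[22,2],[26,1],[26,2],[34,0],[37,1],[37,2],[42,1],[42,2],[45,2],[54,0],[61,1],[61,2],[65,1],[65,2]]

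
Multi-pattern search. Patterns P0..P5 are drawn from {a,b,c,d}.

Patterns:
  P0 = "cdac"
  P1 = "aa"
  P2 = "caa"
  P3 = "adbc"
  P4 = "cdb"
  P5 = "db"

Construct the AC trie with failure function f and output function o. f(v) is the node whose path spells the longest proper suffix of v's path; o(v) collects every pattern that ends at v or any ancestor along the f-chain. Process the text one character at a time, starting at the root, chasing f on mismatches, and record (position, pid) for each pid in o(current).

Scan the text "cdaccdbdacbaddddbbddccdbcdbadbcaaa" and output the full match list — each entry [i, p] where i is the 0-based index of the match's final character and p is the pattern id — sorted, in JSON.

Build:
Trie nodes:
  n0 'ε': a→5 c→1 d→13
  n1 'c': a→7 d→2
  n2 'cd': a→3 b→12
  n3 'cda': c→4
  n4 'cdac': ·  ←P0
  n5 'a': a→6 d→9
  n6 'aa': ·  ←P1
  n7 'ca': a→8
  n8 'caa': ·  ←P2
  n9 'ad': b→10
  n10 'adb': c→11
  n11 'adbc': ·  ←P3
  n12 'cdb': ·  ←P4
  n13 'd': b→14
  n14 'db': ·  ←P5

Failure links (BFS by depth):
  n1('c'): parent n0 fail=0; on 'c' 0 → fail=0;  out ∅∪∅=∅
  n5('a'): parent n0 fail=0; on 'a' 0 → fail=0;  out ∅∪∅=∅
  n13('d'): parent n0 fail=0; on 'd' 0 → fail=0;  out ∅∪∅=∅
  n2('cd'): parent n1 fail=0; on 'd' 0 → fail=13;  out ∅∪∅=∅
  n6('aa'): parent n5 fail=0; on 'a' 0 → fail=5;  out {1}∪∅={1}
  n7('ca'): parent n1 fail=0; on 'a' 0 → fail=5;  out ∅∪∅=∅
  n9('ad'): parent n5 fail=0; on 'd' 0 → fail=13;  out ∅∪∅=∅
  n14('db'): parent n13 fail=0; on 'b' 0 → fail=0;  out {5}∪∅={5}
  n3('cda'): parent n2 fail=13; on 'a' 13→0 → fail=5;  out ∅∪∅=∅
  n8('caa'): parent n7 fail=5; on 'a' 5 → fail=6;  out {2}∪{1}={1,2}
  n10('adb'): parent n9 fail=13; on 'b' 13 → fail=14;  out ∅∪{5}={5}
  n12('cdb'): parent n2 fail=13; on 'b' 13 → fail=14;  out {4}∪{5}={4,5}
  n4('cdac'): parent n3 fail=5; on 'c' 5→0 → fail=1;  out {0}∪∅={0}
  n11('adbc'): parent n10 fail=14; on 'c' 14→0 → fail=1;  out {3}∪∅={3}

Text stream:
i=0 'c': node 0→1
i=1 'd': node 1→2
i=2 'a': node 2→3
i=3 'c': node 3→4  ** P0@[0:3]
i=4 'c': node 4→1 (fail-walked)
i=5 'd': node 1→2
i=6 'b': node 2→12  ** P4@[4:6],P5@[5:6]
i=7 'd': node 12→13 (fail-walked)
i=8 'a': node 13→5 (fail-walked)
i=9 'c': node 5→1 (fail-walked)
i=10 'b': node 1→0 (fail-walked)
i=11 'a': node 0→5
i=12 'd': node 5→9
i=13 'd': node 9→13 (fail-walked)
i=14 'd': node 13→13 (fail-walked)
i=15 'd': node 13→13 (fail-walked)
i=16 'b': node 13→14  ** P5@[15:16]
i=17 'b': node 14→0 (fail-walked)
i=18 'd': node 0→13
i=19 'd': node 13→13 (fail-walked)
i=20 'c': node 13→1 (fail-walked)
i=21 'c': node 1→1 (fail-walked)
i=22 'd': node 1→2
i=23 'b': node 2→12  ** P4@[21:23],P5@[22:23]
i=24 'c': node 12→1 (fail-walked)
i=25 'd': node 1→2
i=26 'b': node 2→12  ** P4@[24:26],P5@[25:26]
i=27 'a': node 12→5 (fail-walked)
i=28 'd': node 5→9
i=29 'b': node 9→10  ** P5@[28:29]
i=30 'c': node 10→11  ** P3@[27:30]
i=31 'a': node 11→7 (fail-walked)
i=32 'a': node 7→8  ** P1@[31:32],P2@[30:32]
i=33 'a': node 8→6 (fail-walked)  ** P1@[32:33]

Result: [[3,0],[6,4],[6,5],[16,5],[23,4],[23,5],[26,4],[26,5],[29,5],[30,3],[32,1],[32,2],[33,1]]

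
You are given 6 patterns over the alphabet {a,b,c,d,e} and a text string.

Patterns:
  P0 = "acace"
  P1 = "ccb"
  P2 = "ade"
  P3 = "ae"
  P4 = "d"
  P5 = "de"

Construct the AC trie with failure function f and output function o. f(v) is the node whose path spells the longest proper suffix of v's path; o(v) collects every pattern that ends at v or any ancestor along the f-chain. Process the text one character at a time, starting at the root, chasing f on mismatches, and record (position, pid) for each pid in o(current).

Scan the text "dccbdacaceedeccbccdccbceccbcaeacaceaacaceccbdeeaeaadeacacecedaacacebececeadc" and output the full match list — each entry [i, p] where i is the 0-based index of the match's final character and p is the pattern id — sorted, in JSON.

Construct AC machine:
Trie (insert patterns):
  n0 'ε': a→1 c→6 d→12
  n1 'a': c→2 d→9 e→11
  n2 'ac': a→3
  n3 'aca': c→4
  n4 'acac': e→5
  n5 'acace': ·  [P0 ends]
  n6 'c': c→7
  n7 'cc': b→8
  n8 'ccb': ·  [P1 ends]
  n9 'ad': e→10
  n10 'ade': ·  [P2 ends]
  n11 'ae': ·  [P3 ends]
  n12 'd': e→13  [P4 ends]
  n13 'de': ·  [P5 ends]

BFS fail/out derivation:
  n1('a'): parent n0 fail=0; on 'a' 0 → fail=0;  out ∅∪∅=∅
  n6('c'): parent n0 fail=0; on 'c' 0 → fail=0;  out ∅∪∅=∅
  n12('d'): parent n0 fail=0; on 'd' 0 → fail=0;  out {4}∪∅={4}
  n2('ac'): parent n1 fail=0; on 'c' 0 → fail=6;  out ∅∪∅=∅
  n7('cc'): parent n6 fail=0; on 'c' 0 → fail=6;  out ∅∪∅=∅
  n9('ad'): parent n1 fail=0; on 'd' 0 → fail=12;  out ∅∪{4}={4}
  n11('ae'): parent n1 fail=0; on 'e' 0 → fail=0;  out {3}∪∅={3}
  n13('de'): parent n12 fail=0; on 'e' 0 → fail=0;  out {5}∪∅={5}
  n3('aca'): parent n2 fail=6; on 'a' 6→0 → fail=1;  out ∅∪∅=∅
  n8('ccb'): parent n7 fail=6; on 'b' 6→0 → fail=0;  out {1}∪∅={1}
  n10('ade'): parent n9 fail=12; on 'e' 12 → fail=13;  out {2}∪{5}={2,5}
  n4('acac'): parent n3 fail=1; on 'c' 1 → fail=2;  out ∅∪∅=∅
  n5('acace'): parent n4 fail=2; on 'e' 2→6→0 → fail=0;  out {0}∪∅={0}

Text stream:
[0] read 'd'  n0⇒n12  emit P4@[0:0]
[1] read 'c'  n12⇒n6 (fail-walked)
[2] read 'c'  n6⇒n7
[3] read 'b'  n7⇒n8  emit P1@[1:3]
[4] read 'd'  n8⇒n12 (fail-walked)  emit P4@[4:4]
[5] read 'a'  n12⇒n1 (fail-walked)
[6] read 'c'  n1⇒n2
[7] read 'a'  n2⇒n3
[8] read 'c'  n3⇒n4
[9] read 'e'  n4⇒n5  emit P0@[5:9]
[10] read 'e'  n5⇒n0 (fail-walked)
[11] read 'd'  n0⇒n12  emit P4@[11:11]
[12] read 'e'  n12⇒n13  emit P5@[11:12]
[13] read 'c'  n13⇒n6 (fail-walked)
[14] read 'c'  n6⇒n7
[15] read 'b'  n7⇒n8  emit P1@[13:15]
[16] read 'c'  n8⇒n6 (fail-walked)
[17] read 'c'  n6⇒n7
[18] read 'd'  n7⇒n12 (fail-walked)  emit P4@[18:18]
[19] read 'c'  n12⇒n6 (fail-walked)
[20] read 'c'  n6⇒n7
[21] read 'b'  n7⇒n8  emit P1@[19:21]
[22] read 'c'  n8⇒n6 (fail-walked)
[23] read 'e'  n6⇒n0 (fail-walked)
[24] read 'c'  n0⇒n6
[25] read 'c'  n6⇒n7
[26] read 'b'  n7⇒n8  emit P1@[24:26]
[27] read 'c'  n8⇒n6 (fail-walked)
[28] read 'a'  n6⇒n1 (fail-walked)
[29] read 'e'  n1⇒n11  emit P3@[28:29]
[30] read 'a'  n11⇒n1 (fail-walked)
[31] read 'c'  n1⇒n2
[32] read 'a'  n2⇒n3
[33] read 'c'  n3⇒n4
[34] read 'e'  n4⇒n5  emit P0@[30:34]
[35] read 'a'  n5⇒n1 (fail-walked)
[36] read 'a'  n1⇒n1 (fail-walked)
[37] read 'c'  n1⇒n2
[38] read 'a'  n2⇒n3
[39] read 'c'  n3⇒n4
[40] read 'e'  n4⇒n5  emit P0@[36:40]
[41] read 'c'  n5⇒n6 (fail-walked)
[42] read 'c'  n6⇒n7
[43] read 'b'  n7⇒n8  emit P1@[41:43]
[44] read 'd'  n8⇒n12 (fail-walked)  emit P4@[44:44]
[45] read 'e'  n12⇒n13  emit P5@[44:45]
[46] read 'e'  n13⇒n0 (fail-walked)
[47] read 'a'  n0⇒n1
[48] read 'e'  n1⇒n11  emit P3@[47:48]
[49] read 'a'  n11⇒n1 (fail-walked)
[50] read 'a'  n1⇒n1 (fail-walked)
[51] read 'd'  n1⇒n9  emit P4@[51:51]
[52] read 'e'  n9⇒n10  emit P2@[50:52],P5@[51:52]
[53] read 'a'  n10⇒n1 (fail-walked)
[54] read 'c'  n1⇒n2
[55] read 'a'  n2⇒n3
[56] read 'c'  n3⇒n4
[57] read 'e'  n4⇒n5  emit P0@[53:57]
[58] read 'c'  n5⇒n6 (fail-walked)
[59] read 'e'  n6⇒n0 (fail-walked)
[60] read 'd'  n0⇒n12  emit P4@[60:60]
[61] read 'a'  n12⇒n1 (fail-walked)
[62] read 'a'  n1⇒n1 (fail-walked)
[63] read 'c'  n1⇒n2
[64] read 'a'  n2⇒n3
[65] read 'c'  n3⇒n4
[66] read 'e'  n4⇒n5  emit P0@[62:66]
[67] read 'b'  n5⇒n0 (fail-walked)
[68] read 'e'  n0⇒n0
[69] read 'c'  n0⇒n6
[70] read 'e'  n6⇒n0 (fail-walked)
[71] read 'c'  n0⇒n6
[72] read 'e'  n6⇒n0 (fail-walked)
[73] read 'a'  n0⇒n1
[74] read 'd'  n1⇒n9  emit P4@[74:74]
[75] read 'c'  n9⇒n6 (fail-walked)

All matches (sorted): [[0,4],[3,1],[4,4],[9,0],[11,4],[12,5],[15,1],[18,4],[21,1],[26,1],[29,3],[34,0],[40,0],[43,1],[44,4],[45,5],[48,3],[51,4],[52,2],[52,5],[57,0],[60,4],[66,0],[74,4]]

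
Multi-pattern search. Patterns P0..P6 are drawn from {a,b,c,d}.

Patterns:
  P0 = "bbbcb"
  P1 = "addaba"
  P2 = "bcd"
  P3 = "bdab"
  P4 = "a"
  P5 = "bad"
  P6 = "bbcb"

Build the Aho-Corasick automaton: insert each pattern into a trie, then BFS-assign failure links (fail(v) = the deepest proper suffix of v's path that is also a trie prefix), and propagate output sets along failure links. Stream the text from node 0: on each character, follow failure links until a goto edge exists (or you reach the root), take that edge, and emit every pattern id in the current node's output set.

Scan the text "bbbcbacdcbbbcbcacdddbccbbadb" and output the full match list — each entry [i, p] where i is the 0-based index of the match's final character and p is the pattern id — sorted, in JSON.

Build:
Trie (insert patterns):
  0='ε' goto a→6 b→1
  1='b' goto a→17 b→2 c→12 d→14
  2='bb' goto b→3 c→19
  3='bbb' goto c→4
  4='bbbc' goto b→5
  5='bbbcb' goto ·  [P0 ends]
  6='a' goto d→7  [P4 ends]
  7='ad' goto d→8
  8='add' goto a→9
  9='adda' goto b→10
  10='addab' goto a→11
  11='addaba' goto ·  [P1 ends]
  12='bc' goto d→13
  13='bcd' goto ·  [P2 ends]
  14='bd' goto a→15
  15='bda' goto b→16
  16='bdab' goto ·  [P3 ends]
  17='ba' goto d→18
  18='bad' goto ·  [P5 ends]
  19='bbc' goto b→20
  20='bbcb' goto ·  [P6 ends]

Failure links (BFS by depth):
  fail(1) 'b': from fail(0)=0 chase 'b': 0 ⇒ 0;  out=∅∪out(0)=∅
  fail(6) 'a': from fail(0)=0 chase 'a': 0 ⇒ 0;  out={4}∪out(0)={4}
  fail(2) 'bb': from fail(1)=0 chase 'b': 0 ⇒ 1;  out=∅∪out(1)=∅
  fail(7) 'ad': from fail(6)=0 chase 'd': 0 ⇒ 0;  out=∅∪out(0)=∅
  fail(12) 'bc': from fail(1)=0 chase 'c': 0 ⇒ 0;  out=∅∪out(0)=∅
  fail(14) 'bd': from fail(1)=0 chase 'd': 0 ⇒ 0;  out=∅∪out(0)=∅
  fail(17) 'ba': from fail(1)=0 chase 'a': 0 ⇒ 6;  out=∅∪out(6)={4}
  fail(3) 'bbb': from fail(2)=1 chase 'b': 1 ⇒ 2;  out=∅∪out(2)=∅
  fail(8) 'add': from fail(7)=0 chase 'd': 0 ⇒ 0;  out=∅∪out(0)=∅
  fail(13) 'bcd': from fail(12)=0 chase 'd': 0 ⇒ 0;  out={2}∪out(0)={2}
  fail(15) 'bda': from fail(14)=0 chase 'a': 0 ⇒ 6;  out=∅∪out(6)={4}
  fail(18) 'bad': from fail(17)=6 chase 'd': 6 ⇒ 7;  out={5}∪out(7)={5}
  fail(19) 'bbc': from fail(2)=1 chase 'c': 1 ⇒ 12;  out=∅∪out(12)=∅
  fail(4) 'bbbc': from fail(3)=2 chase 'c': 2 ⇒ 19;  out=∅∪out(19)=∅
  fail(9) 'adda': from fail(8)=0 chase 'a': 0 ⇒ 6;  out=∅∪out(6)={4}
  fail(16) 'bdab': from fail(15)=6 chase 'b': 6→0 ⇒ 1;  out={3}∪out(1)={3}
  fail(20) 'bbcb': from fail(19)=12 chase 'b': 12→0 ⇒ 1;  out={6}∪out(1)={6}
  fail(5) 'bbbcb': from fail(4)=19 chase 'b': 19 ⇒ 20;  out={0}∪out(20)={0,6}
  fail(10) 'addab': from fail(9)=6 chase 'b': 6→0 ⇒ 1;  out=∅∪out(1)=∅
  fail(11) 'addaba': from fail(10)=1 chase 'a': 1 ⇒ 17;  out={1}∪out(17)={1,4}

Text stream:
i=0 'b': node 0→1
i=1 'b': node 1→2
i=2 'b': node 2→3
i=3 'c': node 3→4
i=4 'b': node 4→5  emit P0@[0:4],P6@[1:4]
i=5 'a': node 5→17 ·f  emit P4@[5:5]
i=6 'c': node 17→0 ·f
i=7 'd': node 0→0
i=8 'c': node 0→0
i=9 'b': node 0→1
i=10 'b': node 1→2
i=11 'b': node 2→3
i=12 'c': node 3→4
i=13 'b': node 4→5  emit P0@[9:13],P6@[10:13]
i=14 'c': node 5→12 ·f
i=15 'a': node 12→6 ·f  emit P4@[15:15]
i=16 'c': node 6→0 ·f
i=17 'd': node 0→0
i=18 'd': node 0→0
i=19 'd': node 0→0
i=20 'b': node 0→1
i=21 'c': node 1→12
i=22 'c': node 12→0 ·f
i=23 'b': node 0→1
i=24 'b': node 1→2
i=25 'a': node 2→17 ·f  emit P4@[25:25]
i=26 'd': node 17→18  emit P5@[24:26]
i=27 'b': node 18→1 ·f

Matches: [[4,0],[4,6],[5,4],[13,0],[13,6],[15,4],[25,4],[26,5]]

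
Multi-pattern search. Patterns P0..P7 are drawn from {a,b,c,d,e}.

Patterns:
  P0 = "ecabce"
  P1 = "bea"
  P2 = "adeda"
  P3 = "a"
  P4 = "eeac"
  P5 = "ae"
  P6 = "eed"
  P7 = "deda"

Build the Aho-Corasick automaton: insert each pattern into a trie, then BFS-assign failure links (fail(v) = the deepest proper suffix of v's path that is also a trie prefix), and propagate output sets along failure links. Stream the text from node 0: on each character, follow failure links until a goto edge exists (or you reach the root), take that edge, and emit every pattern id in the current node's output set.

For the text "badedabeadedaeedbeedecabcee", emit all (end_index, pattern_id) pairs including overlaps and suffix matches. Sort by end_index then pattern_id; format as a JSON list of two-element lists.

Build:
Trie (insert patterns):
  0='ε' goto a→10 b→7 d→20 e→1
  1='e' goto c→2 e→15
  2='ec' goto a→3
  3='eca' goto b→4
  4='ecab' goto c→5
  5='ecabc' goto e→6
  6='ecabce' goto ·  ←P0
  7='b' goto e→8
  8='be' goto a→9
  9='bea' goto ·  ←P1
  10='a' goto d→11 e→18  ←P3
  11='ad' goto e→12
  12='ade' goto d→13
  13='aded' goto a→14
  14='adeda' goto ·  ←P2
  15='ee' goto a→16 d→19
  16='eea' goto c→17
  17='eeac' goto ·  ←P4
  18='ae' goto ·  ←P5
  19='eed' goto ·  ←P6
  20='d' goto e→21
  21='de' goto d→22
  22='ded' goto a→23
  23='deda' goto ·  ←P7

Failure links (BFS by depth):
  fail(1) 'e': from fail(0)=0 chase 'e': 0 ⇒ 0;  out=∅∪out(0)=∅
  fail(7) 'b': from fail(0)=0 chase 'b': 0 ⇒ 0;  out=∅∪out(0)=∅
  fail(10) 'a': from fail(0)=0 chase 'a': 0 ⇒ 0;  out={3}∪out(0)={3}
  fail(20) 'd': from fail(0)=0 chase 'd': 0 ⇒ 0;  out=∅∪out(0)=∅
  fail(2) 'ec': from fail(1)=0 chase 'c': 0 ⇒ 0;  out=∅∪out(0)=∅
  fail(8) 'be': from fail(7)=0 chase 'e': 0 ⇒ 1;  out=∅∪out(1)=∅
  fail(11) 'ad': from fail(10)=0 chase 'd': 0 ⇒ 20;  out=∅∪out(20)=∅
  fail(15) 'ee': from fail(1)=0 chase 'e': 0 ⇒ 1;  out=∅∪out(1)=∅
  fail(18) 'ae': from fail(10)=0 chase 'e': 0 ⇒ 1;  out={5}∪out(1)={5}
  fail(21) 'de': from fail(20)=0 chase 'e': 0 ⇒ 1;  out=∅∪out(1)=∅
  fail(3) 'eca': from fail(2)=0 chase 'a': 0 ⇒ 10;  out=∅∪out(10)={3}
  fail(9) 'bea': from fail(8)=1 chase 'a': 1→0 ⇒ 10;  out={1}∪out(10)={1,3}
  fail(12) 'ade': from fail(11)=20 chase 'e': 20 ⇒ 21;  out=∅∪out(21)=∅
  fail(16) 'eea': from fail(15)=1 chase 'a': 1→0 ⇒ 10;  out=∅∪out(10)={3}
  fail(19) 'eed': from fail(15)=1 chase 'd': 1→0 ⇒ 20;  out={6}∪out(20)={6}
  fail(22) 'ded': from fail(21)=1 chase 'd': 1→0 ⇒ 20;  out=∅∪out(20)=∅
  fail(4) 'ecab': from fail(3)=10 chase 'b': 10→0 ⇒ 7;  out=∅∪out(7)=∅
  fail(13) 'aded': from fail(12)=21 chase 'd': 21 ⇒ 22;  out=∅∪out(22)=∅
  fail(17) 'eeac': from fail(16)=10 chase 'c': 10→0 ⇒ 0;  out={4}∪out(0)={4}
  fail(23) 'deda': from fail(22)=20 chase 'a': 20→0 ⇒ 10;  out={7}∪out(10)={3,7}
  fail(5) 'ecabc': from fail(4)=7 chase 'c': 7→0 ⇒ 0;  out=∅∪out(0)=∅
  fail(14) 'adeda': from fail(13)=22 chase 'a': 22 ⇒ 23;  out={2}∪out(23)={2,3,7}
  fail(6) 'ecabce': from fail(5)=0 chase 'e': 0 ⇒ 1;  out={0}∪out(1)={0}

Text stream:
i=0 'b': node 0→7
i=1 'a': node 7→10 (via fail)  ** P3@[1:1]
i=2 'd': node 10→11
i=3 'e': node 11→12
i=4 'd': node 12→13
i=5 'a': node 13→14  ** P2@[1:5],P3@[5:5],P7@[2:5]
i=6 'b': node 14→7 (via fail)
i=7 'e': node 7→8
i=8 'a': node 8→9  ** P1@[6:8],P3@[8:8]
i=9 'd': node 9→11 (via fail)
i=10 'e': node 11→12
i=11 'd': node 12→13
i=12 'a': node 13→14  ** P2@[8:12],P3@[12:12],P7@[9:12]
i=13 'e': node 14→18 (via fail)  ** P5@[12:13]
i=14 'e': node 18→15 (via fail)
i=15 'd': node 15→19  ** P6@[13:15]
i=16 'b': node 19→7 (via fail)
i=17 'e': node 7→8
i=18 'e': node 8→15 (via fail)
i=19 'd': node 15→19  ** P6@[17:19]
i=20 'e': node 19→21 (via fail)
i=21 'c': node 21→2 (via fail)
i=22 'a': node 2→3  ** P3@[22:22]
i=23 'b': node 3→4
i=24 'c': node 4→5
i=25 'e': node 5→6  ** P0@[20:25]
i=26 'e': node 6→15 (via fail)

All matches (sorted): [[1,3],[5,2],[5,3],[5,7],[8,1],[8,3],[12,2],[12,3],[12,7],[13,5],[15,6],[19,6],[22,3],[25,0]]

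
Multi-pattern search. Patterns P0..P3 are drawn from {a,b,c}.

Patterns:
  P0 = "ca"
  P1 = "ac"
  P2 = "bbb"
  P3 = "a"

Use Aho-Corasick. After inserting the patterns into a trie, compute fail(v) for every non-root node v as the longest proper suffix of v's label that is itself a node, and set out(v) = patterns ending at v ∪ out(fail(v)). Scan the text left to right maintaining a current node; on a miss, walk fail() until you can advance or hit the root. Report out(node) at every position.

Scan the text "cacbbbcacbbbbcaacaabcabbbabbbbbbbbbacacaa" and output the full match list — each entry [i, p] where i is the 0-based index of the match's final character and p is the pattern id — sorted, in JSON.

Build automaton:
Trie nodes:
  n0 'ε': a→3 b→5 c→1
  n1 'c': a→2
  n2 'ca': ·  ←P0
  n3 'a': c→4  ←P3
  n4 'ac': ·  ←P1
  n5 'b': b→6
  n6 'bb': b→7
  n7 'bbb': ·  ←P2

BFS fail/out derivation:
  fail(1) 'c': from fail(0)=0 chase 'c': 0 ⇒ 0;  out=∅∪out(0)=∅
  fail(3) 'a': from fail(0)=0 chase 'a': 0 ⇒ 0;  out={3}∪out(0)={3}
  fail(5) 'b': from fail(0)=0 chase 'b': 0 ⇒ 0;  out=∅∪out(0)=∅
  fail(2) 'ca': from fail(1)=0 chase 'a': 0 ⇒ 3;  out={0}∪out(3)={0,3}
  fail(4) 'ac': from fail(3)=0 chase 'c': 0 ⇒ 1;  out={1}∪out(1)={1}
  fail(6) 'bb': from fail(5)=0 chase 'b': 0 ⇒ 5;  out=∅∪out(5)=∅
  fail(7) 'bbb': from fail(6)=5 chase 'b': 5 ⇒ 6;  out={2}∪out(6)={2}

Scan:
pos 0 'c': at 1
pos 1 'a': at 2  → match P0@[0:1],P3@[1:1]
pos 2 'c': at 4 (fail-walked)  → match P1@[1:2]
pos 3 'b': at 5 (fail-walked)
pos 4 'b': at 6
pos 5 'b': at 7  → match P2@[3:5]
pos 6 'c': at 1 (fail-walked)
pos 7 'a': at 2  → match P0@[6:7],P3@[7:7]
pos 8 'c': at 4 (fail-walked)  → match P1@[7:8]
pos 9 'b': at 5 (fail-walked)
pos 10 'b': at 6
pos 11 'b': at 7  → match P2@[9:11]
pos 12 'b': at 7 (fail-walked)  → match P2@[10:12]
pos 13 'c': at 1 (fail-walked)
pos 14 'a': at 2  → match P0@[13:14],P3@[14:14]
pos 15 'a': at 3 (fail-walked)  → match P3@[15:15]
pos 16 'c': at 4  → match P1@[15:16]
pos 17 'a': at 2 (fail-walked)  → match P0@[16:17],P3@[17:17]
pos 18 'a': at 3 (fail-walked)  → match P3@[18:18]
pos 19 'b': at 5 (fail-walked)
pos 20 'c': at 1 (fail-walked)
pos 21 'a': at 2  → match P0@[20:21],P3@[21:21]
pos 22 'b': at 5 (fail-walked)
pos 23 'b': at 6
pos 24 'b': at 7  → match P2@[22:24]
pos 25 'a': at 3 (fail-walked)  → match P3@[25:25]
pos 26 'b': at 5 (fail-walked)
pos 27 'b': at 6
pos 28 'b': at 7  → match P2@[26:28]
pos 29 'b': at 7 (fail-walked)  → match P2@[27:29]
pos 30 'b': at 7 (fail-walked)  → match P2@[28:30]
pos 31 'b': at 7 (fail-walked)  → match P2@[29:31]
pos 32 'b': at 7 (fail-walked)  → match P2@[30:32]
pos 33 'b': at 7 (fail-walked)  → match P2@[31:33]
pos 34 'b': at 7 (fail-walked)  → match P2@[32:34]
pos 35 'a': at 3 (fail-walked)  → match P3@[35:35]
pos 36 'c': at 4  → match P1@[35:36]
pos 37 'a': at 2 (fail-walked)  → match P0@[36:37],P3@[37:37]
pos 38 'c': at 4 (fail-walked)  → match P1@[37:38]
pos 39 'a': at 2 (fail-walked)  → match P0@[38:39],P3@[39:39]
pos 40 'a': at 3 (fail-walked)  → match P3@[40:40]

All matches (sorted): [[1,0],[1,3],[2,1],[5,2],[7,0],[7,3],[8,1],[11,2],[12,2],[14,0],[14,3],[15,3],[16,1],[17,0],[17,3],[18,3],[21,0],[21,3],[24,2],[25,3],[28,2],[29,2],[30,2],[31,2],[32,2],[33,2],[34,2],[35,3],[36,1],[37,0],[37,3],[38,1],[39,0],[39,3],[40,3]]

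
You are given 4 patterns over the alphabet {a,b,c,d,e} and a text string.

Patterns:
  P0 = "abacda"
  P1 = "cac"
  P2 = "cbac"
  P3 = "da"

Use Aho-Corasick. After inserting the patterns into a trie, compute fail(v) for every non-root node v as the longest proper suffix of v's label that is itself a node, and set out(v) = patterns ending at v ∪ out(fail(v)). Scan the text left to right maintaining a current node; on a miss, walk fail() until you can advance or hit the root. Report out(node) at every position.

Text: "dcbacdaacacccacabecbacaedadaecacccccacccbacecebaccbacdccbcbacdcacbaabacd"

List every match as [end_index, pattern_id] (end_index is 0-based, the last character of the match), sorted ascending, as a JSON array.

Build automaton:
Trie (insert patterns):
  0='ε' goto a→1 c→7 d→13
  1='a' goto b→2
  2='ab' goto a→3
  3='aba' goto c→4
  4='abac' goto d→5
  5='abacd' goto a→6
  6='abacda' goto ·  [P0 ends]
  7='c' goto a→8 b→10
  8='ca' goto c→9
  9='cac' goto ·  [P1 ends]
  10='cb' goto a→11
  11='cba' goto c→12
  12='cbac' goto ·  [P2 ends]
  13='d' goto a→14
  14='da' goto ·  [P3 ends]

BFS fail/out derivation:
  fail(1) 'a': from fail(0)=0 chase 'a': 0 ⇒ 0;  out=∅∪out(0)=∅
  fail(7) 'c': from fail(0)=0 chase 'c': 0 ⇒ 0;  out=∅∪out(0)=∅
  fail(13) 'd': from fail(0)=0 chase 'd': 0 ⇒ 0;  out=∅∪out(0)=∅
  fail(2) 'ab': from fail(1)=0 chase 'b': 0 ⇒ 0;  out=∅∪out(0)=∅
  fail(8) 'ca': from fail(7)=0 chase 'a': 0 ⇒ 1;  out=∅∪out(1)=∅
  fail(10) 'cb': from fail(7)=0 chase 'b': 0 ⇒ 0;  out=∅∪out(0)=∅
  fail(14) 'da': from fail(13)=0 chase 'a': 0 ⇒ 1;  out={3}∪out(1)={3}
  fail(3) 'aba': from fail(2)=0 chase 'a': 0 ⇒ 1;  out=∅∪out(1)=∅
  fail(9) 'cac': from fail(8)=1 chase 'c': 1→0 ⇒ 7;  out={1}∪out(7)={1}
  fail(11) 'cba': from fail(10)=0 chase 'a': 0 ⇒ 1;  out=∅∪out(1)=∅
  fail(4) 'abac': from fail(3)=1 chase 'c': 1→0 ⇒ 7;  out=∅∪out(7)=∅
  fail(12) 'cbac': from fail(11)=1 chase 'c': 1→0 ⇒ 7;  out={2}∪out(7)={2}
  fail(5) 'abacd': from fail(4)=7 chase 'd': 7→0 ⇒ 13;  out=∅∪out(13)=∅
  fail(6) 'abacda': from fail(5)=13 chase 'a': 13 ⇒ 14;  out={0}∪out(14)={0,3}

Run:
[0] read 'd'  n0⇒n13
[1] read 'c'  n13⇒n7 (via fail)
[2] read 'b'  n7⇒n10
[3] read 'a'  n10⇒n11
[4] read 'c'  n11⇒n12  → match P2@[1:4]
[5] read 'd'  n12⇒n13 (via fail)
[6] read 'a'  n13⇒n14  → match P3@[5:6]
[7] read 'a'  n14⇒n1 (via fail)
[8] read 'c'  n1⇒n7 (via fail)
[9] read 'a'  n7⇒n8
[10] read 'c'  n8⇒n9  → match P1@[8:10]
[11] read 'c'  n9⇒n7 (via fail)
[12] read 'c'  n7⇒n7 (via fail)
[13] read 'a'  n7⇒n8
[14] read 'c'  n8⇒n9  → match P1@[12:14]
[15] read 'a'  n9⇒n8 (via fail)
[16] read 'b'  n8⇒n2 (via fail)
[17] read 'e'  n2⇒n0 (via fail)
[18] read 'c'  n0⇒n7
[19] read 'b'  n7⇒n10
[20] read 'a'  n10⇒n11
[21] read 'c'  n11⇒n12  → match P2@[18:21]
[22] read 'a'  n12⇒n8 (via fail)
[23] read 'e'  n8⇒n0 (via fail)
[24] read 'd'  n0⇒n13
[25] read 'a'  n13⇒n14  → match P3@[24:25]
[26] read 'd'  n14⇒n13 (via fail)
[27] read 'a'  n13⇒n14  → match P3@[26:27]
[28] read 'e'  n14⇒n0 (via fail)
[29] read 'c'  n0⇒n7
[30] read 'a'  n7⇒n8
[31] read 'c'  n8⇒n9  → match P1@[29:31]
[32] read 'c'  n9⇒n7 (via fail)
[33] read 'c'  n7⇒n7 (via fail)
[34] read 'c'  n7⇒n7 (via fail)
[35] read 'c'  n7⇒n7 (via fail)
[36] read 'a'  n7⇒n8
[37] read 'c'  n8⇒n9  → match P1@[35:37]
[38] read 'c'  n9⇒n7 (via fail)
[39] read 'c'  n7⇒n7 (via fail)
[40] read 'b'  n7⇒n10
[41] read 'a'  n10⇒n11
[42] read 'c'  n11⇒n12  → match P2@[39:42]
[43] read 'e'  n12⇒n0 (via fail)
[44] read 'c'  n0⇒n7
[45] read 'e'  n7⇒n0 (via fail)
[46] read 'b'  n0⇒n0
[47] read 'a'  n0⇒n1
[48] read 'c'  n1⇒n7 (via fail)
[49] read 'c'  n7⇒n7 (via fail)
[50] read 'b'  n7⇒n10
[51] read 'a'  n10⇒n11
[52] read 'c'  n11⇒n12  → match P2@[49:52]
[53] read 'd'  n12⇒n13 (via fail)
[54] read 'c'  n13⇒n7 (via fail)
[55] read 'c'  n7⇒n7 (via fail)
[56] read 'b'  n7⇒n10
[57] read 'c'  n10⇒n7 (via fail)
[58] read 'b'  n7⇒n10
[59] read 'a'  n10⇒n11
[60] read 'c'  n11⇒n12  → match P2@[57:60]
[61] read 'd'  n12⇒n13 (via fail)
[62] read 'c'  n13⇒n7 (via fail)
[63] read 'a'  n7⇒n8
[64] read 'c'  n8⇒n9  → match P1@[62:64]
[65] read 'b'  n9⇒n10 (via fail)
[66] read 'a'  n10⇒n11
[67] read 'a'  n11⇒n1 (via fail)
[68] read 'b'  n1⇒n2
[69] read 'a'  n2⇒n3
[70] read 'c'  n3⇒n4
[71] read 'd'  n4⇒n5

Result: [[4,2],[6,3],[10,1],[14,1],[21,2],[25,3],[27,3],[31,1],[37,1],[42,2],[52,2],[60,2],[64,1]]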